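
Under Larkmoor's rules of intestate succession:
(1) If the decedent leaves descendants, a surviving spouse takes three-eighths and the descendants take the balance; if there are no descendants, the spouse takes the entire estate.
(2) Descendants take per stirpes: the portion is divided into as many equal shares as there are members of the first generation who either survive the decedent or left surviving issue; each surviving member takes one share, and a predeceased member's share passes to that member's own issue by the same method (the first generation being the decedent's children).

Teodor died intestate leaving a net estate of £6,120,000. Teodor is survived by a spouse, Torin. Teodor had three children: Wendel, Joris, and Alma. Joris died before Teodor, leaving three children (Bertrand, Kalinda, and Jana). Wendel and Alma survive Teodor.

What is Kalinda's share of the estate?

Torin takes three-eighths of £6,120,000 = £2,295,000. The remaining £3,825,000 passes to the descendants.
The descendants' portion (£3,825,000) is divided into 3 shares of £1,275,000: Wendel and Alma each take £1,275,000; Joris's £1,275,000 share passes to Joris's issue.
Joris's share (£1,275,000) is divided into 3 shares of £425,000: Bertrand, Kalinda, and Jana each take £425,000.

Kalinda receives £425,000.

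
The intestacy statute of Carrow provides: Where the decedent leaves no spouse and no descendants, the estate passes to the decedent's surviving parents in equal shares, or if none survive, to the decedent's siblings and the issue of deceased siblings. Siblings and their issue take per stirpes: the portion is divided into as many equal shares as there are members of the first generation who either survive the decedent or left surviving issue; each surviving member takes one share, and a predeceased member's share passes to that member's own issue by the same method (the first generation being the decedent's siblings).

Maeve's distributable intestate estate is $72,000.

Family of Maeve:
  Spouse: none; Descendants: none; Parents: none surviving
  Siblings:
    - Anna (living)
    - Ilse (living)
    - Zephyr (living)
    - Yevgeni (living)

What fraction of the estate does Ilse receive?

Ilse receives 1/4 of the estate.

The entire $72,000 passes to the siblings and their issue.
That amount ($72,000) is divided into 4 shares of $18,000: Anna, Ilse, Zephyr, and Yevgeni each take $18,000.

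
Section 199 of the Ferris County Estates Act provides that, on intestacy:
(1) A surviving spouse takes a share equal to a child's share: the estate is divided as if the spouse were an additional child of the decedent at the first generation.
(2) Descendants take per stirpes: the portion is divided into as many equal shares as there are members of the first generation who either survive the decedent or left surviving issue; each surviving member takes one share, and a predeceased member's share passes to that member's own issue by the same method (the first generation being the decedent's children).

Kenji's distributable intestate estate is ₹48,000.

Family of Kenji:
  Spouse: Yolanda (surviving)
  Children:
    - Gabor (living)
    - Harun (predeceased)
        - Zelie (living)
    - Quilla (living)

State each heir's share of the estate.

Yolanda: ₹12,000; Gabor: ₹12,000; Zelie: ₹12,000; Quilla: ₹12,000

The spouse counts as an additional share at the children's level, so there are 4 primary shares of ₹12,000. Yolanda takes one such share (₹12,000).
The children's combined portion (₹36,000) is divided into 3 shares of ₹12,000: Gabor and Quilla each take ₹12,000; Harun's ₹12,000 share passes to Harun's issue.
Harun's share (₹12,000) passes entirely to Zelie.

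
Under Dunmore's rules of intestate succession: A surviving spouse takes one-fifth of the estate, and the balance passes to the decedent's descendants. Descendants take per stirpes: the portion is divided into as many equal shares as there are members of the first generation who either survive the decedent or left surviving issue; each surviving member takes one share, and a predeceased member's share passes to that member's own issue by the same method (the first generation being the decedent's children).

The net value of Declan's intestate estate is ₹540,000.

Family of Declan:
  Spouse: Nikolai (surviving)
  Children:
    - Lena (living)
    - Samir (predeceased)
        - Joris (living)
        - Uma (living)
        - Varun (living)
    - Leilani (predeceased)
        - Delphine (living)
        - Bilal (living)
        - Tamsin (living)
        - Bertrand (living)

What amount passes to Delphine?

Delphine receives ₹36,000.

Nikolai takes one-fifth of ₹540,000 = ₹108,000. The remaining ₹432,000 passes to the descendants.
The descendants' portion (₹432,000) is divided into 3 shares of ₹144,000: Lena takes ₹144,000; Samir's ₹144,000 share passes to Samir's issue; Leilani's ₹144,000 share passes to Leilani's issue.
Samir's share (₹144,000) is divided into 3 shares of ₹48,000: Joris, Uma, and Varun each take ₹48,000.
Leilani's share (₹144,000) is divided into 4 shares of ₹36,000: Delphine, Bilal, Tamsin, and Bertrand each take ₹36,000.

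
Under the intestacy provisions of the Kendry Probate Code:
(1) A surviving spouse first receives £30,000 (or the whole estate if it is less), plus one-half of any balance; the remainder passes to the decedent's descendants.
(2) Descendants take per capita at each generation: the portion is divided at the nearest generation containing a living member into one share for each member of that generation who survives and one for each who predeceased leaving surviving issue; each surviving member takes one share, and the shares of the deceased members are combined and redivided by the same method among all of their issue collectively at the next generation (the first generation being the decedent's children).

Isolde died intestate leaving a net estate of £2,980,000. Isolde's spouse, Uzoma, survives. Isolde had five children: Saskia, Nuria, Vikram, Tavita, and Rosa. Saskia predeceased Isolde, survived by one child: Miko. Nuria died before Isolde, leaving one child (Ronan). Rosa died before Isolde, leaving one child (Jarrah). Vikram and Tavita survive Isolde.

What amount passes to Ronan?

Ronan receives £295,000.

Uzoma first takes £30,000, leaving a balance of £2,950,000. Uzoma then takes one-half of the balance (£1,475,000), for a total of £1,505,000. The remaining £1,475,000 passes to the descendants.
The descendants' portion (£1,475,000) is divided at the children's generation into 5 shares of £295,000. Vikram and Tavita each take £295,000. The 3 shares of the deceased (Saskia, Nuria, and Rosa) are combined into a pool of £885,000.
That pool (£885,000) is divided at the grandchildren's generation equally among Miko, Ronan, and Jarrah: £295,000 each.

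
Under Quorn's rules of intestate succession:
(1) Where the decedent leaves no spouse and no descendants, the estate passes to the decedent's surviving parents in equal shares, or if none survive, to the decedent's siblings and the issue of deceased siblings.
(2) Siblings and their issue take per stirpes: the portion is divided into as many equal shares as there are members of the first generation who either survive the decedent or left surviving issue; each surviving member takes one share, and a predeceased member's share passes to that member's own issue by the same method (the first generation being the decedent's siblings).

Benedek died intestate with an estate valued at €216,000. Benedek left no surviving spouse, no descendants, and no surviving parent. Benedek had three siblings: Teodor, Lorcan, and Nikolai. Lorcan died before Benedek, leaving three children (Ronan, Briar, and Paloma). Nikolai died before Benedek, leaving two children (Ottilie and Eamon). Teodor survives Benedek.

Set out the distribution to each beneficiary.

Teodor: €72,000; Ronan: €24,000; Briar: €24,000; Paloma: €24,000; Ottilie: €36,000; Eamon: €36,000

The entire €216,000 passes to the siblings and their issue.
That amount (€216,000) is divided into 3 shares of €72,000: Teodor takes €72,000; Lorcan's €72,000 share passes to Lorcan's issue; Nikolai's €72,000 share passes to Nikolai's issue.
Lorcan's share (€72,000) is divided into 3 shares of €24,000: Ronan, Briar, and Paloma each take €24,000.
Nikolai's share (€72,000) is divided into 2 shares of €36,000: Ottilie and Eamon each take €36,000.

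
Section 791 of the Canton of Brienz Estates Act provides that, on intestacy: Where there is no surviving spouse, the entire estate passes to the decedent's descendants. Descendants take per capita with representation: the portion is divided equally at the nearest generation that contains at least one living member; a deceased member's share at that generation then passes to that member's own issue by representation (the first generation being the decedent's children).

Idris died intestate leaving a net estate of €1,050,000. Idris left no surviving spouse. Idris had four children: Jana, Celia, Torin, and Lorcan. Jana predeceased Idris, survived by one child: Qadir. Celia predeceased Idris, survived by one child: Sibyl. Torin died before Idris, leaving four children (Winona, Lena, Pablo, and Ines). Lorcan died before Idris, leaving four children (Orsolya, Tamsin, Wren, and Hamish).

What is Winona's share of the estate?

Winona receives €105,000.

The entire €1,050,000 passes to the descendants.
No child survives, so the initial division is made at the grandchildren's generation.
That amount (€1,050,000) is divided into 10 shares of €105,000: Qadir, Sibyl, Winona, Lena, Pablo, Ines, Orsolya, Tamsin, Wren, and Hamish each take €105,000.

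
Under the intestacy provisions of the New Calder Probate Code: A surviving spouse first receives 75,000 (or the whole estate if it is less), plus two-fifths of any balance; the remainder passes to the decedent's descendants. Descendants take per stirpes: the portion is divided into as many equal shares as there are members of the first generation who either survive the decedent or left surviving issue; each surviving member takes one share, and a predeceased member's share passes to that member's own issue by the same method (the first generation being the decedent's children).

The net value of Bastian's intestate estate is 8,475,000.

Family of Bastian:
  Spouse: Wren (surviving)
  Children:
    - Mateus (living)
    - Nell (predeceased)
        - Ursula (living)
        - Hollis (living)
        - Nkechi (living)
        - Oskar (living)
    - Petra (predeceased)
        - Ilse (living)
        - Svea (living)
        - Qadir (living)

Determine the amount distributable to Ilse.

Ilse receives 560,000.

Wren first takes 75,000, leaving a balance of 8,400,000. Wren then takes two-fifths of the balance (3,360,000), for a total of 3,435,000. The remaining 5,040,000 passes to the descendants.
The descendants' portion (5,040,000) is divided into 3 shares of 1,680,000: Mateus takes 1,680,000; Nell's 1,680,000 share passes to Nell's issue; Petra's 1,680,000 share passes to Petra's issue.
Nell's share (1,680,000) is divided into 4 shares of 420,000: Ursula, Hollis, Nkechi, and Oskar each take 420,000.
Petra's share (1,680,000) is divided into 3 shares of 560,000: Ilse, Svea, and Qadir each take 560,000.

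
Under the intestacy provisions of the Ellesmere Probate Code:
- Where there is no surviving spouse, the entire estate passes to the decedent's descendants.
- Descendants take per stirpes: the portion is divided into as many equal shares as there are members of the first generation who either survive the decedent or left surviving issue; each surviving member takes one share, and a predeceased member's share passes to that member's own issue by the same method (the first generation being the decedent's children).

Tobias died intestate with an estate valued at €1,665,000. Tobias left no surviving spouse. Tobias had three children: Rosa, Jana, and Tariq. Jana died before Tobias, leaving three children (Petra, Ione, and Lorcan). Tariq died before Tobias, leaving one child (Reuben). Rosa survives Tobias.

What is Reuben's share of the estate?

Reuben receives €555,000.

The entire €1,665,000 passes to the descendants.
That amount (€1,665,000) is divided into 3 shares of €555,000: Rosa takes €555,000; Jana's €555,000 share passes to Jana's issue; Tariq's €555,000 share passes to Tariq's issue.
Jana's share (€555,000) is divided into 3 shares of €185,000: Petra, Ione, and Lorcan each take €185,000.
Tariq's share (€555,000) passes entirely to Reuben.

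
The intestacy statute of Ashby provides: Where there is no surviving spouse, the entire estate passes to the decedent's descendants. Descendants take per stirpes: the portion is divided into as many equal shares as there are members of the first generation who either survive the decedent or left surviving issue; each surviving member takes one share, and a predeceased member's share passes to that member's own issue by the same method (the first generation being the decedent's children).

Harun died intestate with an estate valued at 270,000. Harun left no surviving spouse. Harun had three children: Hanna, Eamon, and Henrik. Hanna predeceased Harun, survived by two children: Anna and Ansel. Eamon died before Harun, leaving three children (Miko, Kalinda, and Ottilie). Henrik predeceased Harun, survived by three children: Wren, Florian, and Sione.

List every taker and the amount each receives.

Anna: 45,000; Ansel: 45,000; Miko: 30,000; Kalinda: 30,000; Ottilie: 30,000; Wren: 30,000; Florian: 30,000; Sione: 30,000

The entire 270,000 passes to the descendants.
That amount (270,000) is divided into 3 shares of 90,000: Hanna's 90,000 share passes to Hanna's issue; Eamon's 90,000 share passes to Eamon's issue; Henrik's 90,000 share passes to Henrik's issue.
Hanna's share (90,000) is divided into 2 shares of 45,000: Anna and Ansel each take 45,000.
Eamon's share (90,000) is divided into 3 shares of 30,000: Miko, Kalinda, and Ottilie each take 30,000.
Henrik's share (90,000) is divided into 3 shares of 30,000: Wren, Florian, and Sione each take 30,000.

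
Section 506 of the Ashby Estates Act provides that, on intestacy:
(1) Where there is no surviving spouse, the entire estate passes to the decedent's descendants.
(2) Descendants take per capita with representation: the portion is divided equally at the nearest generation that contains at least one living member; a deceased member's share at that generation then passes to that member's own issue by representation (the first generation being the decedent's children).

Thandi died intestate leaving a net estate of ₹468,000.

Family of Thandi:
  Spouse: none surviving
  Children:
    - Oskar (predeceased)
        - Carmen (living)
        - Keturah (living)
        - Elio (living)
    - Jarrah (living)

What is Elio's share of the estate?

The entire ₹468,000 passes to the descendants.
That amount (₹468,000) is divided into 2 shares of ₹234,000: Jarrah takes ₹234,000; Oskar's ₹234,000 share passes to Oskar's issue.
Oskar's share (₹234,000) is divided into 3 shares of ₹78,000: Carmen, Keturah, and Elio each take ₹78,000.

Elio receives ₹78,000.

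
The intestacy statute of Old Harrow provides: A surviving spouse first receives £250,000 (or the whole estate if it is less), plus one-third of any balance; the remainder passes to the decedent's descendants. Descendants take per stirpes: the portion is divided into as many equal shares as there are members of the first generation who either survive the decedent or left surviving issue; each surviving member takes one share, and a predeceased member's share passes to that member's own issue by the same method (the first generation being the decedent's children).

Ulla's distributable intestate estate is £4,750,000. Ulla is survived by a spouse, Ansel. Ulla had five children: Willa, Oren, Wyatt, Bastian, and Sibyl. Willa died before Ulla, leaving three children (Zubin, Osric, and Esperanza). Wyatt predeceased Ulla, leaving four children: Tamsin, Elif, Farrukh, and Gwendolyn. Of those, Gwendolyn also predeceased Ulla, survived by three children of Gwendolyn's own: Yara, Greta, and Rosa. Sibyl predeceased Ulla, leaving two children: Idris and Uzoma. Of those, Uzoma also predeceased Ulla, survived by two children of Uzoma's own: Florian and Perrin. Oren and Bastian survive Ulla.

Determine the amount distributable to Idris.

Ansel first takes £250,000, leaving a balance of £4,500,000. Ansel then takes one-third of the balance (£1,500,000), for a total of £1,750,000. The remaining £3,000,000 passes to the descendants.
The descendants' portion (£3,000,000) is divided into 5 shares of £600,000: Oren and Bastian each take £600,000; Willa's £600,000 share passes to Willa's issue; Wyatt's £600,000 share passes to Wyatt's issue; Sibyl's £600,000 share passes to Sibyl's issue.
Willa's share (£600,000) is divided into 3 shares of £200,000: Zubin, Osric, and Esperanza each take £200,000.
Wyatt's share (£600,000) is divided into 4 shares of £150,000: Tamsin, Elif, and Farrukh each take £150,000; Gwendolyn's £150,000 share passes to Gwendolyn's issue.
Gwendolyn's share (£150,000) is divided into 3 shares of £50,000: Yara, Greta, and Rosa each take £50,000.
Sibyl's share (£600,000) is divided into 2 shares of £300,000: Idris takes £300,000; Uzoma's £300,000 share passes to Uzoma's issue.
Uzoma's share (£300,000) is divided into 2 shares of £150,000: Florian and Perrin each take £150,000.

Idris receives £300,000.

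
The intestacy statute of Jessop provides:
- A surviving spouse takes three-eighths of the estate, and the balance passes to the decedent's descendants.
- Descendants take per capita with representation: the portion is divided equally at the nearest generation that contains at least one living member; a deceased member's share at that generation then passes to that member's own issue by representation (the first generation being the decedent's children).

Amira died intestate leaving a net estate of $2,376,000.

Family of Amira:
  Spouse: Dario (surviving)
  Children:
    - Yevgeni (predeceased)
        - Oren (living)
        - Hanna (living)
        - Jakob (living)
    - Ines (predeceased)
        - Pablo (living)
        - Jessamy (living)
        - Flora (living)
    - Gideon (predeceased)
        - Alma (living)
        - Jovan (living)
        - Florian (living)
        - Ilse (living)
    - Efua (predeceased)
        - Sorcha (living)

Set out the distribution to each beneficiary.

Dario: $891,000; Oren: $135,000; Hanna: $135,000; Jakob: $135,000; Pablo: $135,000; Jessamy: $135,000; Flora: $135,000; Alma: $135,000; Jovan: $135,000; Florian: $135,000; Ilse: $135,000; Sorcha: $135,000

Dario takes three-eighths of $2,376,000 = $891,000. The remaining $1,485,000 passes to the descendants.
No child survives, so the initial division is made at the grandchildren's generation.
The descendants' portion ($1,485,000) is divided into 11 shares of $135,000: Oren, Hanna, Jakob, Pablo, Jessamy, Flora, Alma, Jovan, Florian, Ilse, and Sorcha each take $135,000.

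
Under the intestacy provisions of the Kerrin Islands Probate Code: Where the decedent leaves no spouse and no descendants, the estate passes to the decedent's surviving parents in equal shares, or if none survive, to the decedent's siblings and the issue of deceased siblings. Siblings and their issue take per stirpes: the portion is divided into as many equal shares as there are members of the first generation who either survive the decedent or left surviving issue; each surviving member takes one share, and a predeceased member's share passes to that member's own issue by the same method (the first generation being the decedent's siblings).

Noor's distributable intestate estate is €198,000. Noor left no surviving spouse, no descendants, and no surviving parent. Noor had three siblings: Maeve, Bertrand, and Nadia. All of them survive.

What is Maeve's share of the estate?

The entire €198,000 passes to the siblings and their issue.
That amount (€198,000) is divided into 3 shares of €66,000: Maeve, Bertrand, and Nadia each take €66,000.

Maeve receives €66,000.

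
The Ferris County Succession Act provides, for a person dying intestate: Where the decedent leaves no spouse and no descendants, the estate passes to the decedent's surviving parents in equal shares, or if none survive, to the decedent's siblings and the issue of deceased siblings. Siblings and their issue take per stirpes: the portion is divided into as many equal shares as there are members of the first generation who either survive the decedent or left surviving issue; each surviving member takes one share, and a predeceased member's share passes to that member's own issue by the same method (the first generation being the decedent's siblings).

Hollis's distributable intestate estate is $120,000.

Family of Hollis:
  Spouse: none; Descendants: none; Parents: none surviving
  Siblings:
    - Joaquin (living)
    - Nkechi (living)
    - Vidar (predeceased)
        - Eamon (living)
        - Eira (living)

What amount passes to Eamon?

The entire $120,000 passes to the siblings and their issue.
That amount ($120,000) is divided into 3 shares of $40,000: Joaquin and Nkechi each take $40,000; Vidar's $40,000 share passes to Vidar's issue.
Vidar's share ($40,000) is divided into 2 shares of $20,000: Eamon and Eira each take $20,000.

Eamon receives $20,000.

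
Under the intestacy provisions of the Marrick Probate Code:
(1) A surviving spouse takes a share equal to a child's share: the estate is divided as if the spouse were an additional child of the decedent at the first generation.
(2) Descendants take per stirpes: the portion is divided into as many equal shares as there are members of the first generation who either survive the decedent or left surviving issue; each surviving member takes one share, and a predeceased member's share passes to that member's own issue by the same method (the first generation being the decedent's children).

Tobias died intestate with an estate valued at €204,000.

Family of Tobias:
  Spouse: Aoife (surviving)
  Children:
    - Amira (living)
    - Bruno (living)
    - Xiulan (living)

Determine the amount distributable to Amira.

Amira receives €51,000.

The spouse counts as an additional share at the children's level, so there are 4 primary shares of €51,000. Aoife takes one such share (€51,000).
The children's combined portion (€153,000) is divided into 3 shares of €51,000: Amira, Bruno, and Xiulan each take €51,000.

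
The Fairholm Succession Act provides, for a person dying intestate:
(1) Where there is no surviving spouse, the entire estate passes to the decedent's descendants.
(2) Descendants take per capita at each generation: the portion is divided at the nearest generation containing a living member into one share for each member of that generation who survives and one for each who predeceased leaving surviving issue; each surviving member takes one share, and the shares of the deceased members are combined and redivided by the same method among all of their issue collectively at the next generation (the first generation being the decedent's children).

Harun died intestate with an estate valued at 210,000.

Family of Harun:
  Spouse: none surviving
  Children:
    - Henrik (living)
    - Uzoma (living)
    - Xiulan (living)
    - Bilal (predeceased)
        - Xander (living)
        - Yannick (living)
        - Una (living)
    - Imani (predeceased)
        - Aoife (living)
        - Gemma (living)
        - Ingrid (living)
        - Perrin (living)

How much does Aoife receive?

The entire 210,000 passes to the descendants.
That amount (210,000) is divided at the children's generation into 5 shares of 42,000. Henrik, Uzoma, and Xiulan each take 42,000. The 2 shares of the deceased (Bilal and Imani) are combined into a pool of 84,000.
That pool (84,000) is divided at the grandchildren's generation equally among Xander, Yannick, Una, Aoife, Gemma, Ingrid, and Perrin: 12,000 each.

Aoife receives 12,000.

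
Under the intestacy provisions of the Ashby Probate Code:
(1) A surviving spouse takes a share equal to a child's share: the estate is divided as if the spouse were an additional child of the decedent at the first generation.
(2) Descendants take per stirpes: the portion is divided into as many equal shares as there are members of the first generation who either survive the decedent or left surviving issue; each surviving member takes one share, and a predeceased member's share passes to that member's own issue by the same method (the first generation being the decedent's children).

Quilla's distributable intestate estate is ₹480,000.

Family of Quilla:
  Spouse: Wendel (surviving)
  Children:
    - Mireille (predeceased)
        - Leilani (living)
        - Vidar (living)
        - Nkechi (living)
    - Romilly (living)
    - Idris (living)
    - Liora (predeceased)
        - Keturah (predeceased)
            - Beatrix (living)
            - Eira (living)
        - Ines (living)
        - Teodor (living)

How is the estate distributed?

The spouse counts as an additional share at the children's level, so there are 5 primary shares of ₹96,000. Wendel takes one such share (₹96,000).
The children's combined portion (₹384,000) is divided into 4 shares of ₹96,000: Romilly and Idris each take ₹96,000; Mireille's ₹96,000 share passes to Mireille's issue; Liora's ₹96,000 share passes to Liora's issue.
Mireille's share (₹96,000) is divided into 3 shares of ₹32,000: Leilani, Vidar, and Nkechi each take ₹32,000.
Liora's share (₹96,000) is divided into 3 shares of ₹32,000: Ines and Teodor each take ₹32,000; Keturah's ₹32,000 share passes to Keturah's issue.
Keturah's share (₹32,000) is divided into 2 shares of ₹16,000: Beatrix and Eira each take ₹16,000.

Wendel: ₹96,000; Leilani: ₹32,000; Vidar: ₹32,000; Nkechi: ₹32,000; Romilly: ₹96,000; Idris: ₹96,000; Beatrix: ₹16,000; Eira: ₹16,000; Ines: ₹32,000; Teodor: ₹32,000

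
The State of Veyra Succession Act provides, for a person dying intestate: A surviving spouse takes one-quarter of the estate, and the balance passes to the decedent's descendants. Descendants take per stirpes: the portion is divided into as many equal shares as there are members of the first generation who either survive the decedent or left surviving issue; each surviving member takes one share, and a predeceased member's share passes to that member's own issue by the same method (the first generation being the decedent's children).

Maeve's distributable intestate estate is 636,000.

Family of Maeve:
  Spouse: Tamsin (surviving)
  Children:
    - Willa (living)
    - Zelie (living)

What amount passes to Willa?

Tamsin takes one-quarter of 636,000 = 159,000. The remaining 477,000 passes to the descendants.
The descendants' portion (477,000) is divided into 2 shares of 238,500: Willa and Zelie each take 238,500.

Willa receives 238,500.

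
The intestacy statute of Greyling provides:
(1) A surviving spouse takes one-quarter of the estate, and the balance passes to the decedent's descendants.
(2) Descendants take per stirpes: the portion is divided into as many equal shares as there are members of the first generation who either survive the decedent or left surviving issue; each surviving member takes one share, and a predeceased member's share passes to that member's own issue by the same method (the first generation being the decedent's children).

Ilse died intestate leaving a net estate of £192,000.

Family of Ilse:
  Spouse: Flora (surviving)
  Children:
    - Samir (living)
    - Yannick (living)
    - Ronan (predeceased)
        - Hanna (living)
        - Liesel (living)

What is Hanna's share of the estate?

Hanna receives £24,000.

Flora takes one-quarter of £192,000 = £48,000. The remaining £144,000 passes to the descendants.
The descendants' portion (£144,000) is divided into 3 shares of £48,000: Samir and Yannick each take £48,000; Ronan's £48,000 share passes to Ronan's issue.
Ronan's share (£48,000) is divided into 2 shares of £24,000: Hanna and Liesel each take £24,000.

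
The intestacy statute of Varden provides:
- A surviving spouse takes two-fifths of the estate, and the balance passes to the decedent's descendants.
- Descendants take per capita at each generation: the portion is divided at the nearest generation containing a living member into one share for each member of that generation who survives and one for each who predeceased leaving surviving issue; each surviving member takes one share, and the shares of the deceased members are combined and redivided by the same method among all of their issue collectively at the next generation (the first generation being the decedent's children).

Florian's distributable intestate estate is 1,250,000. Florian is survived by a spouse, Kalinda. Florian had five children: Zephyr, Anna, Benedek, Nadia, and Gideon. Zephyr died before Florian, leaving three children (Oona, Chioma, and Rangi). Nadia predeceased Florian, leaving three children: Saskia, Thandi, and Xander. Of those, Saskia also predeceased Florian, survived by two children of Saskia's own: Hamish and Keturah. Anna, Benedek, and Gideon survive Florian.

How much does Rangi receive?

Rangi receives 50,000.

Kalinda takes two-fifths of 1,250,000 = 500,000. The remaining 750,000 passes to the descendants.
The descendants' portion (750,000) is divided at the children's generation into 5 shares of 150,000. Anna, Benedek, and Gideon each take 150,000. The 2 shares of the deceased (Zephyr and Nadia) are combined into a pool of 300,000.
That pool (300,000) is divided at the grandchildren's generation into 6 shares of 50,000. Oona, Chioma, Rangi, Thandi, and Xander each take 50,000. The remaining share for the deceased Saskia (50,000) is carried to the next generation.
That pool (50,000) is divided at the great-grandchildren's generation equally among Hamish and Keturah: 25,000 each.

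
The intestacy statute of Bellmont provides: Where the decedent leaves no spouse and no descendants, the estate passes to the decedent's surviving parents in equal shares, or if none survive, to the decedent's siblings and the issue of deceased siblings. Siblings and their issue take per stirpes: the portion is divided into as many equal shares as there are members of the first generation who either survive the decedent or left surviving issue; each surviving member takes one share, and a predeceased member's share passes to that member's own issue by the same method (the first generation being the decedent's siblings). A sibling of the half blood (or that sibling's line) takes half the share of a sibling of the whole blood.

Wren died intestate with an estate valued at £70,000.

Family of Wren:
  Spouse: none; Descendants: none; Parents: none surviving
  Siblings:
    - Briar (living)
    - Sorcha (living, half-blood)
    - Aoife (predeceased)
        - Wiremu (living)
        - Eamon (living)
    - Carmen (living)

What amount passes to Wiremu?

Wiremu receives £10,000.

The entire £70,000 passes to the siblings and their issue.
Counting each half-blood sibling's line as half a unit, there are 7/2 units in £70,000, so one unit is £20,000. Whole-blood lines (Briar, Aoife, and Carmen) take £20,000 each; half-blood lines (Sorcha) take £10,000 each.
Aoife's share (£20,000) is divided into 2 shares of £10,000: Wiremu and Eamon each take £10,000.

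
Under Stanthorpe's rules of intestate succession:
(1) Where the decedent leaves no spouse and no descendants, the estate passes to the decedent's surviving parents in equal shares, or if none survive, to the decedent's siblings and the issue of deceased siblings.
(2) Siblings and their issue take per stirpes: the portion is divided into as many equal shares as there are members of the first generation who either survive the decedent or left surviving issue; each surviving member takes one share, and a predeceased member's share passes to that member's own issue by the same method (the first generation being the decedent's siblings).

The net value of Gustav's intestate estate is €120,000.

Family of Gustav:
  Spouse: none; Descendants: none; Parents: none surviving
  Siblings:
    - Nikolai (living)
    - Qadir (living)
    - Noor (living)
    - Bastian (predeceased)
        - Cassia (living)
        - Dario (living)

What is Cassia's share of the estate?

The entire €120,000 passes to the siblings and their issue.
That amount (€120,000) is divided into 4 shares of €30,000: Nikolai, Qadir, and Noor each take €30,000; Bastian's €30,000 share passes to Bastian's issue.
Bastian's share (€30,000) is divided into 2 shares of €15,000: Cassia and Dario each take €15,000.

Cassia receives €15,000.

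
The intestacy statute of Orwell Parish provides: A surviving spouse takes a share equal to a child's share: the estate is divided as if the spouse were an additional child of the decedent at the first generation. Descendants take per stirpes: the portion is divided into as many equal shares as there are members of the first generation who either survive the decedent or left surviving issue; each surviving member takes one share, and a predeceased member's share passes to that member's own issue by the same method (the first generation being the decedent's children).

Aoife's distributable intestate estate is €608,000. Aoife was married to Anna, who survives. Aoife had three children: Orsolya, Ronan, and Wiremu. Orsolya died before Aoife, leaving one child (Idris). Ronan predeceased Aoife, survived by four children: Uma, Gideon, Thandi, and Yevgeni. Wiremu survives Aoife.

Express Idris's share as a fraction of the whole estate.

The spouse counts as an additional share at the children's level, so there are 4 primary shares of €152,000. Anna takes one such share (€152,000).
The children's combined portion (€456,000) is divided into 3 shares of €152,000: Wiremu takes €152,000; Orsolya's €152,000 share passes to Orsolya's issue; Ronan's €152,000 share passes to Ronan's issue.
Orsolya's share (€152,000) passes entirely to Idris.
Ronan's share (€152,000) is divided into 4 shares of €38,000: Uma, Gideon, Thandi, and Yevgeni each take €38,000.

Idris receives 1/4 of the estate.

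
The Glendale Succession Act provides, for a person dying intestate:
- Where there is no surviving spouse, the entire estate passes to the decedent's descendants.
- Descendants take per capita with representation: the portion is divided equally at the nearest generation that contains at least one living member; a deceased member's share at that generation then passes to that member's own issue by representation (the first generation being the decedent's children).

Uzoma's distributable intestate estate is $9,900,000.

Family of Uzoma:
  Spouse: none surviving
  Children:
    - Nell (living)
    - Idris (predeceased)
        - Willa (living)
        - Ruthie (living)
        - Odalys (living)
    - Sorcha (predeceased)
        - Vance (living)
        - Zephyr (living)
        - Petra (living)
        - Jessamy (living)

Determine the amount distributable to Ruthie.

Ruthie receives $1,100,000.

The entire $9,900,000 passes to the descendants.
That amount ($9,900,000) is divided into 3 shares of $3,300,000: Nell takes $3,300,000; Idris's $3,300,000 share passes to Idris's issue; Sorcha's $3,300,000 share passes to Sorcha's issue.
Idris's share ($3,300,000) is divided into 3 shares of $1,100,000: Willa, Ruthie, and Odalys each take $1,100,000.
Sorcha's share ($3,300,000) is divided into 4 shares of $825,000: Vance, Zephyr, Petra, and Jessamy each take $825,000.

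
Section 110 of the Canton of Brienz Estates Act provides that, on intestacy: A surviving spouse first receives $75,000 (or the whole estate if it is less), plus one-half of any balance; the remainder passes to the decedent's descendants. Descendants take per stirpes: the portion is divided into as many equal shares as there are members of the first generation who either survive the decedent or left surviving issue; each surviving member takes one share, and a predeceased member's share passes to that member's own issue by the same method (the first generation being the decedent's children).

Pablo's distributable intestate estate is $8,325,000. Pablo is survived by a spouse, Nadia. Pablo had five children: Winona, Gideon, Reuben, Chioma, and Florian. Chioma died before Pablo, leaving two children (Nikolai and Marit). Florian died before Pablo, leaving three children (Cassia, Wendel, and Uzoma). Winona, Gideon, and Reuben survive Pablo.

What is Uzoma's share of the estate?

Nadia first takes $75,000, leaving a balance of $8,250,000. Nadia then takes one-half of the balance ($4,125,000), for a total of $4,200,000. The remaining $4,125,000 passes to the descendants.
The descendants' portion ($4,125,000) is divided into 5 shares of $825,000: Winona, Gideon, and Reuben each take $825,000; Chioma's $825,000 share passes to Chioma's issue; Florian's $825,000 share passes to Florian's issue.
Chioma's share ($825,000) is divided into 2 shares of $412,500: Nikolai and Marit each take $412,500.
Florian's share ($825,000) is divided into 3 shares of $275,000: Cassia, Wendel, and Uzoma each take $275,000.

Uzoma receives $275,000.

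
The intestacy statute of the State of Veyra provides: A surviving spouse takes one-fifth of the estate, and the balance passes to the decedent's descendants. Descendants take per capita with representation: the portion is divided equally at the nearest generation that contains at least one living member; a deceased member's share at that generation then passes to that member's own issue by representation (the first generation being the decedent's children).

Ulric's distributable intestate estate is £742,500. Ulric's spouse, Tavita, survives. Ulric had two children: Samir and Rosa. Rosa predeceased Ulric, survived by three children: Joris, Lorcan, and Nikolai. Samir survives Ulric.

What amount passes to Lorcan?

Lorcan receives £99,000.

Tavita takes one-fifth of £742,500 = £148,500. The remaining £594,000 passes to the descendants.
The descendants' portion (£594,000) is divided into 2 shares of £297,000: Samir takes £297,000; Rosa's £297,000 share passes to Rosa's issue.
Rosa's share (£297,000) is divided into 3 shares of £99,000: Joris, Lorcan, and Nikolai each take £99,000.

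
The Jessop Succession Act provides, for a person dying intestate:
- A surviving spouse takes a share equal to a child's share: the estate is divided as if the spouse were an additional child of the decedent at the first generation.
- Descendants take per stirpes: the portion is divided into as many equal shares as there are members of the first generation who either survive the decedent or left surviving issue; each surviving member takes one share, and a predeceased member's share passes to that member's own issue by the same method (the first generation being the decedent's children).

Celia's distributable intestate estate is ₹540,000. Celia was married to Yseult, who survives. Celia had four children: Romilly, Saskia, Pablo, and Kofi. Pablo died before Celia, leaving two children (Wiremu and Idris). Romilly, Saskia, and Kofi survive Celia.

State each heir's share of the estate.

Yseult: ₹108,000; Romilly: ₹108,000; Saskia: ₹108,000; Wiremu: ₹54,000; Idris: ₹54,000; Kofi: ₹108,000

The spouse counts as an additional share at the children's level, so there are 5 primary shares of ₹108,000. Yseult takes one such share (₹108,000).
The children's combined portion (₹432,000) is divided into 4 shares of ₹108,000: Romilly, Saskia, and Kofi each take ₹108,000; Pablo's ₹108,000 share passes to Pablo's issue.
Pablo's share (₹108,000) is divided into 2 shares of ₹54,000: Wiremu and Idris each take ₹54,000.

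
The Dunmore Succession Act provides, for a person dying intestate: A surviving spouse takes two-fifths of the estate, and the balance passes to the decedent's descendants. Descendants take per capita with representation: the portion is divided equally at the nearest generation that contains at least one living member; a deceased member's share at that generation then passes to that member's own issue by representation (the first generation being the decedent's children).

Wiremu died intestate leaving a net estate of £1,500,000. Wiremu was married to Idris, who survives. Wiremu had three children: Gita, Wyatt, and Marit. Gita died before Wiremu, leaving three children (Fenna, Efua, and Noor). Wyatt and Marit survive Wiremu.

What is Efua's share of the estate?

Efua receives £100,000.

Idris takes two-fifths of £1,500,000 = £600,000. The remaining £900,000 passes to the descendants.
The descendants' portion (£900,000) is divided into 3 shares of £300,000: Wyatt and Marit each take £300,000; Gita's £300,000 share passes to Gita's issue.
Gita's share (£300,000) is divided into 3 shares of £100,000: Fenna, Efua, and Noor each take £100,000.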